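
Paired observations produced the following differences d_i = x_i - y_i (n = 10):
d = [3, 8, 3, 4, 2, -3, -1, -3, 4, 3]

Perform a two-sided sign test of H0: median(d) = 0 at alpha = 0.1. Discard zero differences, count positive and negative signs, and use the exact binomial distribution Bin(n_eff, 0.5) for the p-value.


Step 1: Discard zero differences. Original n = 10; n_eff = number of nonzero differences = 10.
Nonzero differences (with sign): +3, +8, +3, +4, +2, -3, -1, -3, +4, +3
Step 2: Count signs: positive = 7, negative = 3.
Step 3: Under H0: P(positive) = 0.5, so the number of positives S ~ Bin(10, 0.5).
Step 4: Two-sided exact p-value = sum of Bin(10,0.5) probabilities at or below the observed probability = 0.343750.
Step 5: alpha = 0.1. fail to reject H0.

n_eff = 10, pos = 7, neg = 3, p = 0.343750, fail to reject H0.


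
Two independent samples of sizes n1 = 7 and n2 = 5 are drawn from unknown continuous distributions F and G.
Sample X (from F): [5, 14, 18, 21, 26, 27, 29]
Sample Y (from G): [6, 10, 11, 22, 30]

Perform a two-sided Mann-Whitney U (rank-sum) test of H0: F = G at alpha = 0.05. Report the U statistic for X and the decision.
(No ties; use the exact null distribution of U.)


Step 1: Combine and sort all 12 observations; assign midranks.
sorted (value, group): (5,X), (6,Y), (10,Y), (11,Y), (14,X), (18,X), (21,X), (22,Y), (26,X), (27,X), (29,X), (30,Y)
ranks: 5->1, 6->2, 10->3, 11->4, 14->5, 18->6, 21->7, 22->8, 26->9, 27->10, 29->11, 30->12
Step 2: Rank sum for X: R1 = 1 + 5 + 6 + 7 + 9 + 10 + 11 = 49.
Step 3: U_X = R1 - n1(n1+1)/2 = 49 - 7*8/2 = 49 - 28 = 21.
       U_Y = n1*n2 - U_X = 35 - 21 = 14.
Step 4: No ties, so the exact null distribution of U (based on enumerating the C(12,7) = 792 equally likely rank assignments) gives the two-sided p-value.
Step 5: p-value = 0.638889; compare to alpha = 0.05. fail to reject H0.

U_X = 21, p = 0.638889, fail to reject H0 at alpha = 0.05.


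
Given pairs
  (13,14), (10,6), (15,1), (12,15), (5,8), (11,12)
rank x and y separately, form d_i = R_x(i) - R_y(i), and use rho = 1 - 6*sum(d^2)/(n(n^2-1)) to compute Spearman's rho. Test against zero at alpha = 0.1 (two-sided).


Step 1: Rank x and y separately (midranks; no ties here).
rank(x): 13->5, 10->2, 15->6, 12->4, 5->1, 11->3
rank(y): 14->5, 6->2, 1->1, 15->6, 8->3, 12->4
Step 2: d_i = R_x(i) - R_y(i); compute d_i^2.
  (5-5)^2=0, (2-2)^2=0, (6-1)^2=25, (4-6)^2=4, (1-3)^2=4, (3-4)^2=1
sum(d^2) = 34.
Step 3: rho = 1 - 6*34 / (6*(6^2 - 1)) = 1 - 204/210 = 0.028571.
Step 4: Under H0, t = rho * sqrt((n-2)/(1-rho^2)) = 0.0572 ~ t(4).
Step 5: Two-sided p-value from the t-distribution with 4 df = 0.957155.
Step 6: alpha = 0.1. fail to reject H0.

rho = 0.0286, p = 0.957155, fail to reject H0 at alpha = 0.1.


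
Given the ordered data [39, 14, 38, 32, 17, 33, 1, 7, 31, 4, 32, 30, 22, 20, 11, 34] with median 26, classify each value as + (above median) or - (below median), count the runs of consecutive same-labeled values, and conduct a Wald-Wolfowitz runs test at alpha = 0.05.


Step 1: Compute median = 26; label A = above, B = below.
Labels in order: ABAABABBABAABBBA  (n_A = 8, n_B = 8)
Step 2: Count runs R = 11.
Step 3: Under H0 (random ordering), E[R] = 2*n_A*n_B/(n_A+n_B) + 1 = 2*8*8/16 + 1 = 9.0000.
        Var[R] = 2*n_A*n_B*(2*n_A*n_B - n_A - n_B) / ((n_A+n_B)^2 * (n_A+n_B-1)) = 14336/3840 = 3.7333.
        SD[R] = 1.9322.
Step 4: Continuity-corrected z = (R - 0.5 - E[R]) / SD[R] = (11 - 0.5 - 9.0000) / 1.9322 = 0.7763.
Step 5: Two-sided p-value via normal approximation = 2*(1 - Phi(|z|)) = 0.437558.
Step 6: alpha = 0.05. fail to reject H0.

R = 11, z = 0.7763, p = 0.437558, fail to reject H0.


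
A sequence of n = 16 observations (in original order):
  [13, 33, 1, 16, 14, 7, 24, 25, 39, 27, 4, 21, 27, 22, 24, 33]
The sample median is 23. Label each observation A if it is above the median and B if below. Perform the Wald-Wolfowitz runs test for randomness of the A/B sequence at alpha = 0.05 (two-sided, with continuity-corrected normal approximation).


Step 1: Compute median = 23; label A = above, B = below.
Labels in order: BABBBBAAAABBABAA  (n_A = 8, n_B = 8)
Step 2: Count runs R = 8.
Step 3: Under H0 (random ordering), E[R] = 2*n_A*n_B/(n_A+n_B) + 1 = 2*8*8/16 + 1 = 9.0000.
        Var[R] = 2*n_A*n_B*(2*n_A*n_B - n_A - n_B) / ((n_A+n_B)^2 * (n_A+n_B-1)) = 14336/3840 = 3.7333.
        SD[R] = 1.9322.
Step 4: Continuity-corrected z = (R + 0.5 - E[R]) / SD[R] = (8 + 0.5 - 9.0000) / 1.9322 = -0.2588.
Step 5: Two-sided p-value via normal approximation = 2*(1 - Phi(|z|)) = 0.795809.
Step 6: alpha = 0.05. fail to reject H0.

R = 8, z = -0.2588, p = 0.795809, fail to reject H0.


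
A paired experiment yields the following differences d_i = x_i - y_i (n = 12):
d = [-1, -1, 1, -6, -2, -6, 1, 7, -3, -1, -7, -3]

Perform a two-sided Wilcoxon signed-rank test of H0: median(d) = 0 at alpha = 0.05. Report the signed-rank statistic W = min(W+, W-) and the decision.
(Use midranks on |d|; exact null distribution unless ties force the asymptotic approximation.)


Step 1: Drop any zero differences (none here) and take |d_i|.
|d| = [1, 1, 1, 6, 2, 6, 1, 7, 3, 1, 7, 3]
Step 2: Midrank |d_i| (ties get averaged ranks).
ranks: |1|->3, |1|->3, |1|->3, |6|->9.5, |2|->6, |6|->9.5, |1|->3, |7|->11.5, |3|->7.5, |1|->3, |7|->11.5, |3|->7.5
Step 3: Attach original signs; sum ranks with positive sign and with negative sign.
W+ = 3 + 3 + 11.5 = 17.5
W- = 3 + 3 + 9.5 + 6 + 9.5 + 7.5 + 3 + 11.5 + 7.5 = 60.5
(Check: W+ + W- = 78 should equal n(n+1)/2 = 78.)
Step 4: Test statistic W = min(W+, W-) = 17.5.
Step 5: Ties in |d|, so use the tie-corrected normal approximation.
        E[W] = n(n+1)/4 = 12*13/4 = 39.
        Tie groups: |d|=1 (t=5), |d|=3 (t=2), |d|=6 (t=2), |d|=7 (t=2); sum(t^3 - t) = 138.
        Var[W] = n(n+1)(2n+1)/24 - sum(t^3-t)/48 = 3900/24 - 138/48 = 159.625.
        z = (W - E[W]) / sqrt(Var[W]) = (17.5 - 39) / 12.6343 = -1.7017.
        Two-sided p = 2*Phi(z) = 0.088808.
Step 6: alpha = 0.05. fail to reject H0.

W+ = 17.5, W- = 60.5, W = min = 17.5, p = 0.088808, fail to reject H0.


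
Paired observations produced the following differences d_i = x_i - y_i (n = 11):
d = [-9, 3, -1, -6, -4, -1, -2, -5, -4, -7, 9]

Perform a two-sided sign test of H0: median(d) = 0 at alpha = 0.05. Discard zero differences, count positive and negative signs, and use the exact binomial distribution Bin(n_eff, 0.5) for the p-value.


Step 1: Discard zero differences. Original n = 11; n_eff = number of nonzero differences = 11.
Nonzero differences (with sign): -9, +3, -1, -6, -4, -1, -2, -5, -4, -7, +9
Step 2: Count signs: positive = 2, negative = 9.
Step 3: Under H0: P(positive) = 0.5, so the number of positives S ~ Bin(11, 0.5).
Step 4: Two-sided exact p-value = sum of Bin(11,0.5) probabilities at or below the observed probability = 0.065430.
Step 5: alpha = 0.05. fail to reject H0.

n_eff = 11, pos = 2, neg = 9, p = 0.065430, fail to reject H0.


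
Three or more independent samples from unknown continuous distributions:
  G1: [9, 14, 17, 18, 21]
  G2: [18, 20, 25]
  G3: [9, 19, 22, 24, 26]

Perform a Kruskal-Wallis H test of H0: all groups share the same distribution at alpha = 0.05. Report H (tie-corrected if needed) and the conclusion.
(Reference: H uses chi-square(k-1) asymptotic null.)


Step 1: Combine all N = 13 observations and assign midranks.
sorted (value, group, rank): (9,G1,1.5), (9,G3,1.5), (14,G1,3), (17,G1,4), (18,G1,5.5), (18,G2,5.5), (19,G3,7), (20,G2,8), (21,G1,9), (22,G3,10), (24,G3,11), (25,G2,12), (26,G3,13)
Step 2: Sum ranks within each group.
R_1 = 23 (n_1 = 5)
R_2 = 25.5 (n_2 = 3)
R_3 = 42.5 (n_3 = 5)
Step 3: H = 12/(N(N+1)) * sum(R_i^2/n_i) - 3(N+1)
     = 12/(13*14) * (23^2/5 + 25.5^2/3 + 42.5^2/5) - 3*14
     = 0.065934 * 683.8 - 42
     = 3.085714.
Step 4: Ties present; correction factor C = 1 - 12/(13^3 - 13) = 0.994505. Corrected H = 3.085714 / 0.994505 = 3.102762.
Step 5: Under H0, H ~ chi^2(2); p-value = 0.211955.
Step 6: alpha = 0.05. fail to reject H0.

H = 3.1028, df = 2, p = 0.211955, fail to reject H0.


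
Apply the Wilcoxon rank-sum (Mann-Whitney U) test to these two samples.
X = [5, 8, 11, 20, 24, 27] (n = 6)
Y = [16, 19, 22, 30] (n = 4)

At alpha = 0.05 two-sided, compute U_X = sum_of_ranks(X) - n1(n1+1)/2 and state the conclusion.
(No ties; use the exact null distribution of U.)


Step 1: Combine and sort all 10 observations; assign midranks.
sorted (value, group): (5,X), (8,X), (11,X), (16,Y), (19,Y), (20,X), (22,Y), (24,X), (27,X), (30,Y)
ranks: 5->1, 8->2, 11->3, 16->4, 19->5, 20->6, 22->7, 24->8, 27->9, 30->10
Step 2: Rank sum for X: R1 = 1 + 2 + 3 + 6 + 8 + 9 = 29.
Step 3: U_X = R1 - n1(n1+1)/2 = 29 - 6*7/2 = 29 - 21 = 8.
       U_Y = n1*n2 - U_X = 24 - 8 = 16.
Step 4: No ties, so the exact null distribution of U (based on enumerating the C(10,6) = 210 equally likely rank assignments) gives the two-sided p-value.
Step 5: p-value = 0.476190; compare to alpha = 0.05. fail to reject H0.

U_X = 8, p = 0.476190, fail to reject H0 at alpha = 0.05.


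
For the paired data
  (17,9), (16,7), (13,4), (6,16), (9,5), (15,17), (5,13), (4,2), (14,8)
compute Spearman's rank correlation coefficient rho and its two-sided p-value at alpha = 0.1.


Step 1: Rank x and y separately (midranks; no ties here).
rank(x): 17->9, 16->8, 13->5, 6->3, 9->4, 15->7, 5->2, 4->1, 14->6
rank(y): 9->6, 7->4, 4->2, 16->8, 5->3, 17->9, 13->7, 2->1, 8->5
Step 2: d_i = R_x(i) - R_y(i); compute d_i^2.
  (9-6)^2=9, (8-4)^2=16, (5-2)^2=9, (3-8)^2=25, (4-3)^2=1, (7-9)^2=4, (2-7)^2=25, (1-1)^2=0, (6-5)^2=1
sum(d^2) = 90.
Step 3: rho = 1 - 6*90 / (9*(9^2 - 1)) = 1 - 540/720 = 0.250000.
Step 4: Under H0, t = rho * sqrt((n-2)/(1-rho^2)) = 0.6831 ~ t(7).
Step 5: Two-sided p-value from the t-distribution with 7 df = 0.516490.
Step 6: alpha = 0.1. fail to reject H0.

rho = 0.2500, p = 0.516490, fail to reject H0 at alpha = 0.1.


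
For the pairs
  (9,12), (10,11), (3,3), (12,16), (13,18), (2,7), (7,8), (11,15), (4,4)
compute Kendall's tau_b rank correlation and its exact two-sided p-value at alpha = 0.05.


Step 1: Enumerate the 36 unordered pairs (i,j) with i<j and classify each by sign(x_j-x_i) * sign(y_j-y_i).
  (1,2):dx=+1,dy=-1->D; (1,3):dx=-6,dy=-9->C; (1,4):dx=+3,dy=+4->C; (1,5):dx=+4,dy=+6->C
  (1,6):dx=-7,dy=-5->C; (1,7):dx=-2,dy=-4->C; (1,8):dx=+2,dy=+3->C; (1,9):dx=-5,dy=-8->C
  (2,3):dx=-7,dy=-8->C; (2,4):dx=+2,dy=+5->C; (2,5):dx=+3,dy=+7->C; (2,6):dx=-8,dy=-4->C
  (2,7):dx=-3,dy=-3->C; (2,8):dx=+1,dy=+4->C; (2,9):dx=-6,dy=-7->C; (3,4):dx=+9,dy=+13->C
  (3,5):dx=+10,dy=+15->C; (3,6):dx=-1,dy=+4->D; (3,7):dx=+4,dy=+5->C; (3,8):dx=+8,dy=+12->C
  (3,9):dx=+1,dy=+1->C; (4,5):dx=+1,dy=+2->C; (4,6):dx=-10,dy=-9->C; (4,7):dx=-5,dy=-8->C
  (4,8):dx=-1,dy=-1->C; (4,9):dx=-8,dy=-12->C; (5,6):dx=-11,dy=-11->C; (5,7):dx=-6,dy=-10->C
  (5,8):dx=-2,dy=-3->C; (5,9):dx=-9,dy=-14->C; (6,7):dx=+5,dy=+1->C; (6,8):dx=+9,dy=+8->C
  (6,9):dx=+2,dy=-3->D; (7,8):dx=+4,dy=+7->C; (7,9):dx=-3,dy=-4->C; (8,9):dx=-7,dy=-11->C
Step 2: C = 33, D = 3, total pairs = 36.
Step 3: tau = (C - D)/(n(n-1)/2) = (33 - 3)/36 = 0.833333.
Step 4: Exact two-sided p-value (enumerate n! = 362880 permutations of y under H0): p = 0.000854.
Step 5: alpha = 0.05. reject H0.

tau_b = 0.8333 (C=33, D=3), p = 0.000854, reject H0.


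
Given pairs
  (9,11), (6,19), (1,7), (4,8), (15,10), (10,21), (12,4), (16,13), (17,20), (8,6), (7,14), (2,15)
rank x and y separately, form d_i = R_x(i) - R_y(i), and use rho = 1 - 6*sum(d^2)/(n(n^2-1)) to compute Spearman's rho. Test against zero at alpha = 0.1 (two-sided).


Step 1: Rank x and y separately (midranks; no ties here).
rank(x): 9->7, 6->4, 1->1, 4->3, 15->10, 10->8, 12->9, 16->11, 17->12, 8->6, 7->5, 2->2
rank(y): 11->6, 19->10, 7->3, 8->4, 10->5, 21->12, 4->1, 13->7, 20->11, 6->2, 14->8, 15->9
Step 2: d_i = R_x(i) - R_y(i); compute d_i^2.
  (7-6)^2=1, (4-10)^2=36, (1-3)^2=4, (3-4)^2=1, (10-5)^2=25, (8-12)^2=16, (9-1)^2=64, (11-7)^2=16, (12-11)^2=1, (6-2)^2=16, (5-8)^2=9, (2-9)^2=49
sum(d^2) = 238.
Step 3: rho = 1 - 6*238 / (12*(12^2 - 1)) = 1 - 1428/1716 = 0.167832.
Step 4: Under H0, t = rho * sqrt((n-2)/(1-rho^2)) = 0.5384 ~ t(10).
Step 5: Two-sided p-value from the t-distribution with 10 df = 0.602099.
Step 6: alpha = 0.1. fail to reject H0.

rho = 0.1678, p = 0.602099, fail to reject H0 at alpha = 0.1.


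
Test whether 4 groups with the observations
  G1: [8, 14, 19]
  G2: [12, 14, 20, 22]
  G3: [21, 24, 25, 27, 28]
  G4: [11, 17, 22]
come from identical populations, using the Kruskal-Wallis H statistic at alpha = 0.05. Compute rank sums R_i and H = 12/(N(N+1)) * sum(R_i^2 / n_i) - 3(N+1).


Step 1: Combine all N = 15 observations and assign midranks.
sorted (value, group, rank): (8,G1,1), (11,G4,2), (12,G2,3), (14,G1,4.5), (14,G2,4.5), (17,G4,6), (19,G1,7), (20,G2,8), (21,G3,9), (22,G2,10.5), (22,G4,10.5), (24,G3,12), (25,G3,13), (27,G3,14), (28,G3,15)
Step 2: Sum ranks within each group.
R_1 = 12.5 (n_1 = 3)
R_2 = 26 (n_2 = 4)
R_3 = 63 (n_3 = 5)
R_4 = 18.5 (n_4 = 3)
Step 3: H = 12/(N(N+1)) * sum(R_i^2/n_i) - 3(N+1)
     = 12/(15*16) * (12.5^2/3 + 26^2/4 + 63^2/5 + 18.5^2/3) - 3*16
     = 0.050000 * 1128.97 - 48
     = 8.448333.
Step 4: Ties present; correction factor C = 1 - 12/(15^3 - 15) = 0.996429. Corrected H = 8.448333 / 0.996429 = 8.478614.
Step 5: Under H0, H ~ chi^2(3); p-value = 0.037090.
Step 6: alpha = 0.05. reject H0.

H = 8.4786, df = 3, p = 0.037090, reject H0.


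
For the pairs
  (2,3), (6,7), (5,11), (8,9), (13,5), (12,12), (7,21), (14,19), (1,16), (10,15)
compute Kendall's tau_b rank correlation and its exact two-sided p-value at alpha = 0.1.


Step 1: Enumerate the 45 unordered pairs (i,j) with i<j and classify each by sign(x_j-x_i) * sign(y_j-y_i).
  (1,2):dx=+4,dy=+4->C; (1,3):dx=+3,dy=+8->C; (1,4):dx=+6,dy=+6->C; (1,5):dx=+11,dy=+2->C
  (1,6):dx=+10,dy=+9->C; (1,7):dx=+5,dy=+18->C; (1,8):dx=+12,dy=+16->C; (1,9):dx=-1,dy=+13->D
  (1,10):dx=+8,dy=+12->C; (2,3):dx=-1,dy=+4->D; (2,4):dx=+2,dy=+2->C; (2,5):dx=+7,dy=-2->D
  (2,6):dx=+6,dy=+5->C; (2,7):dx=+1,dy=+14->C; (2,8):dx=+8,dy=+12->C; (2,9):dx=-5,dy=+9->D
  (2,10):dx=+4,dy=+8->C; (3,4):dx=+3,dy=-2->D; (3,5):dx=+8,dy=-6->D; (3,6):dx=+7,dy=+1->C
  (3,7):dx=+2,dy=+10->C; (3,8):dx=+9,dy=+8->C; (3,9):dx=-4,dy=+5->D; (3,10):dx=+5,dy=+4->C
  (4,5):dx=+5,dy=-4->D; (4,6):dx=+4,dy=+3->C; (4,7):dx=-1,dy=+12->D; (4,8):dx=+6,dy=+10->C
  (4,9):dx=-7,dy=+7->D; (4,10):dx=+2,dy=+6->C; (5,6):dx=-1,dy=+7->D; (5,7):dx=-6,dy=+16->D
  (5,8):dx=+1,dy=+14->C; (5,9):dx=-12,dy=+11->D; (5,10):dx=-3,dy=+10->D; (6,7):dx=-5,dy=+9->D
  (6,8):dx=+2,dy=+7->C; (6,9):dx=-11,dy=+4->D; (6,10):dx=-2,dy=+3->D; (7,8):dx=+7,dy=-2->D
  (7,9):dx=-6,dy=-5->C; (7,10):dx=+3,dy=-6->D; (8,9):dx=-13,dy=-3->C; (8,10):dx=-4,dy=-4->C
  (9,10):dx=+9,dy=-1->D
Step 2: C = 25, D = 20, total pairs = 45.
Step 3: tau = (C - D)/(n(n-1)/2) = (25 - 20)/45 = 0.111111.
Step 4: Exact two-sided p-value (enumerate n! = 3628800 permutations of y under H0): p = 0.727490.
Step 5: alpha = 0.1. fail to reject H0.

tau_b = 0.1111 (C=25, D=20), p = 0.727490, fail to reject H0.


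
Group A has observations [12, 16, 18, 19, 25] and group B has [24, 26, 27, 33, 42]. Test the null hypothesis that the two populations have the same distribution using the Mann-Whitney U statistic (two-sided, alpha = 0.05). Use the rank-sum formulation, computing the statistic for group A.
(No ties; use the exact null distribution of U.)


Step 1: Combine and sort all 10 observations; assign midranks.
sorted (value, group): (12,X), (16,X), (18,X), (19,X), (24,Y), (25,X), (26,Y), (27,Y), (33,Y), (42,Y)
ranks: 12->1, 16->2, 18->3, 19->4, 24->5, 25->6, 26->7, 27->8, 33->9, 42->10
Step 2: Rank sum for X: R1 = 1 + 2 + 3 + 4 + 6 = 16.
Step 3: U_X = R1 - n1(n1+1)/2 = 16 - 5*6/2 = 16 - 15 = 1.
       U_Y = n1*n2 - U_X = 25 - 1 = 24.
Step 4: No ties, so the exact null distribution of U (based on enumerating the C(10,5) = 252 equally likely rank assignments) gives the two-sided p-value.
Step 5: p-value = 0.015873; compare to alpha = 0.05. reject H0.

U_X = 1, p = 0.015873, reject H0 at alpha = 0.05.


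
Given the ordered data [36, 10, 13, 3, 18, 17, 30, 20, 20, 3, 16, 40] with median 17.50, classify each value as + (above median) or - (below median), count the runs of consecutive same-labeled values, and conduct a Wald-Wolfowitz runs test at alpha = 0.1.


Step 1: Compute median = 17.50; label A = above, B = below.
Labels in order: ABBBABAAABBA  (n_A = 6, n_B = 6)
Step 2: Count runs R = 7.
Step 3: Under H0 (random ordering), E[R] = 2*n_A*n_B/(n_A+n_B) + 1 = 2*6*6/12 + 1 = 7.0000.
        Var[R] = 2*n_A*n_B*(2*n_A*n_B - n_A - n_B) / ((n_A+n_B)^2 * (n_A+n_B-1)) = 4320/1584 = 2.7273.
        SD[R] = 1.6514.
Step 4: R = E[R], so z = 0 with no continuity correction.
Step 5: Two-sided p-value via normal approximation = 2*(1 - Phi(|z|)) = 1.000000.
Step 6: alpha = 0.1. fail to reject H0.

R = 7, z = 0.0000, p = 1.000000, fail to reject H0.


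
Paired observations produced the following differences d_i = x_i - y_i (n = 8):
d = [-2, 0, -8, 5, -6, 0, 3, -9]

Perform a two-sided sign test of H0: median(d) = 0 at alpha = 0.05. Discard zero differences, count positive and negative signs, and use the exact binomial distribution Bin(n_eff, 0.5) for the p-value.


Step 1: Discard zero differences. Original n = 8; n_eff = number of nonzero differences = 6.
Nonzero differences (with sign): -2, -8, +5, -6, +3, -9
Step 2: Count signs: positive = 2, negative = 4.
Step 3: Under H0: P(positive) = 0.5, so the number of positives S ~ Bin(6, 0.5).
Step 4: Two-sided exact p-value = sum of Bin(6,0.5) probabilities at or below the observed probability = 0.687500.
Step 5: alpha = 0.05. fail to reject H0.

n_eff = 6, pos = 2, neg = 4, p = 0.687500, fail to reject H0.


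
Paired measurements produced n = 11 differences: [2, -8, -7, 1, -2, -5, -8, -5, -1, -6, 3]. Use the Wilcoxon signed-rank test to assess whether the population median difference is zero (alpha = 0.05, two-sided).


Step 1: Drop any zero differences (none here) and take |d_i|.
|d| = [2, 8, 7, 1, 2, 5, 8, 5, 1, 6, 3]
Step 2: Midrank |d_i| (ties get averaged ranks).
ranks: |2|->3.5, |8|->10.5, |7|->9, |1|->1.5, |2|->3.5, |5|->6.5, |8|->10.5, |5|->6.5, |1|->1.5, |6|->8, |3|->5
Step 3: Attach original signs; sum ranks with positive sign and with negative sign.
W+ = 3.5 + 1.5 + 5 = 10
W- = 10.5 + 9 + 3.5 + 6.5 + 10.5 + 6.5 + 1.5 + 8 = 56
(Check: W+ + W- = 66 should equal n(n+1)/2 = 66.)
Step 4: Test statistic W = min(W+, W-) = 10.
Step 5: Ties in |d|, so use the tie-corrected normal approximation.
        E[W] = n(n+1)/4 = 11*12/4 = 33.
        Tie groups: |d|=1 (t=2), |d|=2 (t=2), |d|=5 (t=2), |d|=8 (t=2); sum(t^3 - t) = 24.
        Var[W] = n(n+1)(2n+1)/24 - sum(t^3-t)/48 = 3036/24 - 24/48 = 126.
        z = (W - E[W]) / sqrt(Var[W]) = (10 - 33) / 11.2250 = -2.0490.
        Two-sided p = 2*Phi(z) = 0.040462.
Step 6: alpha = 0.05. reject H0.

W+ = 10, W- = 56, W = min = 10, p = 0.040462, reject H0.


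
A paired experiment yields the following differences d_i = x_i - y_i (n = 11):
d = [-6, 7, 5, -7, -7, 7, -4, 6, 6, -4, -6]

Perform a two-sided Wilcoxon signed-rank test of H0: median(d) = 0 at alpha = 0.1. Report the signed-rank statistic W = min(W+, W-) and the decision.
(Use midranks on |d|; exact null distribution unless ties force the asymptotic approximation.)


Step 1: Drop any zero differences (none here) and take |d_i|.
|d| = [6, 7, 5, 7, 7, 7, 4, 6, 6, 4, 6]
Step 2: Midrank |d_i| (ties get averaged ranks).
ranks: |6|->5.5, |7|->9.5, |5|->3, |7|->9.5, |7|->9.5, |7|->9.5, |4|->1.5, |6|->5.5, |6|->5.5, |4|->1.5, |6|->5.5
Step 3: Attach original signs; sum ranks with positive sign and with negative sign.
W+ = 9.5 + 3 + 9.5 + 5.5 + 5.5 = 33
W- = 5.5 + 9.5 + 9.5 + 1.5 + 1.5 + 5.5 = 33
(Check: W+ + W- = 66 should equal n(n+1)/2 = 66.)
Step 4: Test statistic W = min(W+, W-) = 33.
Step 5: Ties in |d|, so use the tie-corrected normal approximation.
        E[W] = n(n+1)/4 = 11*12/4 = 33.
        Tie groups: |d|=4 (t=2), |d|=6 (t=4), |d|=7 (t=4); sum(t^3 - t) = 126.
        Var[W] = n(n+1)(2n+1)/24 - sum(t^3-t)/48 = 3036/24 - 126/48 = 123.875.
        z = (W - E[W]) / sqrt(Var[W]) = (33 - 33) / 11.1299 = 0.0000.
        Two-sided p = 2*Phi(z) = 1.000000.
Step 6: alpha = 0.1. fail to reject H0.

W+ = 33, W- = 33, W = min = 33, p = 1.000000, fail to reject H0.


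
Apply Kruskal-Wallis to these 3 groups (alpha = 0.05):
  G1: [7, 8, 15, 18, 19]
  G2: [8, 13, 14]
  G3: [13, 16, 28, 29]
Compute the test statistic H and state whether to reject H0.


Step 1: Combine all N = 12 observations and assign midranks.
sorted (value, group, rank): (7,G1,1), (8,G1,2.5), (8,G2,2.5), (13,G2,4.5), (13,G3,4.5), (14,G2,6), (15,G1,7), (16,G3,8), (18,G1,9), (19,G1,10), (28,G3,11), (29,G3,12)
Step 2: Sum ranks within each group.
R_1 = 29.5 (n_1 = 5)
R_2 = 13 (n_2 = 3)
R_3 = 35.5 (n_3 = 4)
Step 3: H = 12/(N(N+1)) * sum(R_i^2/n_i) - 3(N+1)
     = 12/(12*13) * (29.5^2/5 + 13^2/3 + 35.5^2/4) - 3*13
     = 0.076923 * 545.446 - 39
     = 2.957372.
Step 4: Ties present; correction factor C = 1 - 12/(12^3 - 12) = 0.993007. Corrected H = 2.957372 / 0.993007 = 2.978198.
Step 5: Under H0, H ~ chi^2(2); p-value = 0.225576.
Step 6: alpha = 0.05. fail to reject H0.

H = 2.9782, df = 2, p = 0.225576, fail to reject H0.


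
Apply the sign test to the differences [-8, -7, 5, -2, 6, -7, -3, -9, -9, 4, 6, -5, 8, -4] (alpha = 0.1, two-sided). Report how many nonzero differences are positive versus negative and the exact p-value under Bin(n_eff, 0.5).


Step 1: Discard zero differences. Original n = 14; n_eff = number of nonzero differences = 14.
Nonzero differences (with sign): -8, -7, +5, -2, +6, -7, -3, -9, -9, +4, +6, -5, +8, -4
Step 2: Count signs: positive = 5, negative = 9.
Step 3: Under H0: P(positive) = 0.5, so the number of positives S ~ Bin(14, 0.5).
Step 4: Two-sided exact p-value = sum of Bin(14,0.5) probabilities at or below the observed probability = 0.423950.
Step 5: alpha = 0.1. fail to reject H0.

n_eff = 14, pos = 5, neg = 9, p = 0.423950, fail to reject H0.


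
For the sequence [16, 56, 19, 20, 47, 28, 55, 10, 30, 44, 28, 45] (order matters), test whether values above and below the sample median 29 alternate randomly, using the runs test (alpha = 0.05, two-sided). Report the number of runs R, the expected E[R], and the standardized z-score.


Step 1: Compute median = 29; label A = above, B = below.
Labels in order: BABBABABAABA  (n_A = 6, n_B = 6)
Step 2: Count runs R = 10.
Step 3: Under H0 (random ordering), E[R] = 2*n_A*n_B/(n_A+n_B) + 1 = 2*6*6/12 + 1 = 7.0000.
        Var[R] = 2*n_A*n_B*(2*n_A*n_B - n_A - n_B) / ((n_A+n_B)^2 * (n_A+n_B-1)) = 4320/1584 = 2.7273.
        SD[R] = 1.6514.
Step 4: Continuity-corrected z = (R - 0.5 - E[R]) / SD[R] = (10 - 0.5 - 7.0000) / 1.6514 = 1.5138.
Step 5: Two-sided p-value via normal approximation = 2*(1 - Phi(|z|)) = 0.130070.
Step 6: alpha = 0.05. fail to reject H0.

R = 10, z = 1.5138, p = 0.130070, fail to reject H0.


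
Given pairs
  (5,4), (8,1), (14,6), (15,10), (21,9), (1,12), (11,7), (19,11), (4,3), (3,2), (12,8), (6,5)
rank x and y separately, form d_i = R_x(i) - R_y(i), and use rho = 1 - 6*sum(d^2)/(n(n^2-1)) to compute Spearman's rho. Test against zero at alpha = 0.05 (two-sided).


Step 1: Rank x and y separately (midranks; no ties here).
rank(x): 5->4, 8->6, 14->9, 15->10, 21->12, 1->1, 11->7, 19->11, 4->3, 3->2, 12->8, 6->5
rank(y): 4->4, 1->1, 6->6, 10->10, 9->9, 12->12, 7->7, 11->11, 3->3, 2->2, 8->8, 5->5
Step 2: d_i = R_x(i) - R_y(i); compute d_i^2.
  (4-4)^2=0, (6-1)^2=25, (9-6)^2=9, (10-10)^2=0, (12-9)^2=9, (1-12)^2=121, (7-7)^2=0, (11-11)^2=0, (3-3)^2=0, (2-2)^2=0, (8-8)^2=0, (5-5)^2=0
sum(d^2) = 164.
Step 3: rho = 1 - 6*164 / (12*(12^2 - 1)) = 1 - 984/1716 = 0.426573.
Step 4: Under H0, t = rho * sqrt((n-2)/(1-rho^2)) = 1.4914 ~ t(10).
Step 5: Two-sided p-value from the t-distribution with 10 df = 0.166700.
Step 6: alpha = 0.05. fail to reject H0.

rho = 0.4266, p = 0.166700, fail to reject H0 at alpha = 0.05.


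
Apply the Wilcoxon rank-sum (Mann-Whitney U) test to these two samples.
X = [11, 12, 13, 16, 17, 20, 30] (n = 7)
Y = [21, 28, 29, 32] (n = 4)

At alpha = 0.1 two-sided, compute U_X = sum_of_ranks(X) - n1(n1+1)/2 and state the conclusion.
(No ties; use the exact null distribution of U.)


Step 1: Combine and sort all 11 observations; assign midranks.
sorted (value, group): (11,X), (12,X), (13,X), (16,X), (17,X), (20,X), (21,Y), (28,Y), (29,Y), (30,X), (32,Y)
ranks: 11->1, 12->2, 13->3, 16->4, 17->5, 20->6, 21->7, 28->8, 29->9, 30->10, 32->11
Step 2: Rank sum for X: R1 = 1 + 2 + 3 + 4 + 5 + 6 + 10 = 31.
Step 3: U_X = R1 - n1(n1+1)/2 = 31 - 7*8/2 = 31 - 28 = 3.
       U_Y = n1*n2 - U_X = 28 - 3 = 25.
Step 4: No ties, so the exact null distribution of U (based on enumerating the C(11,7) = 330 equally likely rank assignments) gives the two-sided p-value.
Step 5: p-value = 0.042424; compare to alpha = 0.1. reject H0.

U_X = 3, p = 0.042424, reject H0 at alpha = 0.1.


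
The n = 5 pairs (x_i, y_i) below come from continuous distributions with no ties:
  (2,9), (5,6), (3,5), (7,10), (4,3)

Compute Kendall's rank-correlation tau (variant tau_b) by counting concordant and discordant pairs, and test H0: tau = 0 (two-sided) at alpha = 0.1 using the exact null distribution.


Step 1: Enumerate the 10 unordered pairs (i,j) with i<j and classify each by sign(x_j-x_i) * sign(y_j-y_i).
  (1,2):dx=+3,dy=-3->D; (1,3):dx=+1,dy=-4->D; (1,4):dx=+5,dy=+1->C; (1,5):dx=+2,dy=-6->D
  (2,3):dx=-2,dy=-1->C; (2,4):dx=+2,dy=+4->C; (2,5):dx=-1,dy=-3->C; (3,4):dx=+4,dy=+5->C
  (3,5):dx=+1,dy=-2->D; (4,5):dx=-3,dy=-7->C
Step 2: C = 6, D = 4, total pairs = 10.
Step 3: tau = (C - D)/(n(n-1)/2) = (6 - 4)/10 = 0.200000.
Step 4: Exact two-sided p-value (enumerate n! = 120 permutations of y under H0): p = 0.816667.
Step 5: alpha = 0.1. fail to reject H0.

tau_b = 0.2000 (C=6, D=4), p = 0.816667, fail to reject H0.


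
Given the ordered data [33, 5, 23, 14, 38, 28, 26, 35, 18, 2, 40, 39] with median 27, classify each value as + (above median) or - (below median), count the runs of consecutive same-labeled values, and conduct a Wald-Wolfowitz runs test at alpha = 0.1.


Step 1: Compute median = 27; label A = above, B = below.
Labels in order: ABBBAABABBAA  (n_A = 6, n_B = 6)
Step 2: Count runs R = 7.
Step 3: Under H0 (random ordering), E[R] = 2*n_A*n_B/(n_A+n_B) + 1 = 2*6*6/12 + 1 = 7.0000.
        Var[R] = 2*n_A*n_B*(2*n_A*n_B - n_A - n_B) / ((n_A+n_B)^2 * (n_A+n_B-1)) = 4320/1584 = 2.7273.
        SD[R] = 1.6514.
Step 4: R = E[R], so z = 0 with no continuity correction.
Step 5: Two-sided p-value via normal approximation = 2*(1 - Phi(|z|)) = 1.000000.
Step 6: alpha = 0.1. fail to reject H0.

R = 7, z = 0.0000, p = 1.000000, fail to reject H0.


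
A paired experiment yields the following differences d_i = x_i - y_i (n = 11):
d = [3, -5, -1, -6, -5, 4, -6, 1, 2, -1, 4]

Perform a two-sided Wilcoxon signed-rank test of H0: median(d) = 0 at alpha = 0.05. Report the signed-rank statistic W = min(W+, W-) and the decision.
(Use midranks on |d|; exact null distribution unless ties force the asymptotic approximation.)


Step 1: Drop any zero differences (none here) and take |d_i|.
|d| = [3, 5, 1, 6, 5, 4, 6, 1, 2, 1, 4]
Step 2: Midrank |d_i| (ties get averaged ranks).
ranks: |3|->5, |5|->8.5, |1|->2, |6|->10.5, |5|->8.5, |4|->6.5, |6|->10.5, |1|->2, |2|->4, |1|->2, |4|->6.5
Step 3: Attach original signs; sum ranks with positive sign and with negative sign.
W+ = 5 + 6.5 + 2 + 4 + 6.5 = 24
W- = 8.5 + 2 + 10.5 + 8.5 + 10.5 + 2 = 42
(Check: W+ + W- = 66 should equal n(n+1)/2 = 66.)
Step 4: Test statistic W = min(W+, W-) = 24.
Step 5: Ties in |d|, so use the tie-corrected normal approximation.
        E[W] = n(n+1)/4 = 11*12/4 = 33.
        Tie groups: |d|=1 (t=3), |d|=4 (t=2), |d|=5 (t=2), |d|=6 (t=2); sum(t^3 - t) = 42.
        Var[W] = n(n+1)(2n+1)/24 - sum(t^3-t)/48 = 3036/24 - 42/48 = 125.625.
        z = (W - E[W]) / sqrt(Var[W]) = (24 - 33) / 11.2083 = -0.8030.
        Two-sided p = 2*Phi(z) = 0.421987.
Step 6: alpha = 0.05. fail to reject H0.

W+ = 24, W- = 42, W = min = 24, p = 0.421987, fail to reject H0.


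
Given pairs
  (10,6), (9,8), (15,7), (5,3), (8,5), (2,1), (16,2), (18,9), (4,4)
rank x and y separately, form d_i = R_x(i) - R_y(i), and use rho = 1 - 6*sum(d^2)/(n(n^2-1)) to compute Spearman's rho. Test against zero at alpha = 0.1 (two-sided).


Step 1: Rank x and y separately (midranks; no ties here).
rank(x): 10->6, 9->5, 15->7, 5->3, 8->4, 2->1, 16->8, 18->9, 4->2
rank(y): 6->6, 8->8, 7->7, 3->3, 5->5, 1->1, 2->2, 9->9, 4->4
Step 2: d_i = R_x(i) - R_y(i); compute d_i^2.
  (6-6)^2=0, (5-8)^2=9, (7-7)^2=0, (3-3)^2=0, (4-5)^2=1, (1-1)^2=0, (8-2)^2=36, (9-9)^2=0, (2-4)^2=4
sum(d^2) = 50.
Step 3: rho = 1 - 6*50 / (9*(9^2 - 1)) = 1 - 300/720 = 0.583333.
Step 4: Under H0, t = rho * sqrt((n-2)/(1-rho^2)) = 1.9001 ~ t(7).
Step 5: Two-sided p-value from the t-distribution with 7 df = 0.099186.
Step 6: alpha = 0.1. reject H0.

rho = 0.5833, p = 0.099186, reject H0 at alpha = 0.1.


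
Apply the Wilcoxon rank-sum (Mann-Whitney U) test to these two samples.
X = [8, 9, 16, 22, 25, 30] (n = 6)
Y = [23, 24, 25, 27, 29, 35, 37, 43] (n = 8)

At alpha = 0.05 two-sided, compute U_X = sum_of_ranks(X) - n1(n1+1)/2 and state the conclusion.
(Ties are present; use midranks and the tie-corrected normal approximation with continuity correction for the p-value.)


Step 1: Combine and sort all 14 observations; assign midranks.
sorted (value, group): (8,X), (9,X), (16,X), (22,X), (23,Y), (24,Y), (25,X), (25,Y), (27,Y), (29,Y), (30,X), (35,Y), (37,Y), (43,Y)
ranks: 8->1, 9->2, 16->3, 22->4, 23->5, 24->6, 25->7.5, 25->7.5, 27->9, 29->10, 30->11, 35->12, 37->13, 43->14
Step 2: Rank sum for X: R1 = 1 + 2 + 3 + 4 + 7.5 + 11 = 28.5.
Step 3: U_X = R1 - n1(n1+1)/2 = 28.5 - 6*7/2 = 28.5 - 21 = 7.5.
       U_Y = n1*n2 - U_X = 48 - 7.5 = 40.5.
Step 4: Ties are present, so use the tie-corrected normal approximation (with continuity correction) for the p-value.
Step 5: p-value = 0.038653; compare to alpha = 0.05. reject H0.

U_X = 7.5, p = 0.038653, reject H0 at alpha = 0.05.


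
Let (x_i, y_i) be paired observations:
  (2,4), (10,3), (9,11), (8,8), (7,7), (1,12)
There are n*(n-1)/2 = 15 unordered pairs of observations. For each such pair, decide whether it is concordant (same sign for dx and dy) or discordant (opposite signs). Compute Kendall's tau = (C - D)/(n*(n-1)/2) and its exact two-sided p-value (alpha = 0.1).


Step 1: Enumerate the 15 unordered pairs (i,j) with i<j and classify each by sign(x_j-x_i) * sign(y_j-y_i).
  (1,2):dx=+8,dy=-1->D; (1,3):dx=+7,dy=+7->C; (1,4):dx=+6,dy=+4->C; (1,5):dx=+5,dy=+3->C
  (1,6):dx=-1,dy=+8->D; (2,3):dx=-1,dy=+8->D; (2,4):dx=-2,dy=+5->D; (2,5):dx=-3,dy=+4->D
  (2,6):dx=-9,dy=+9->D; (3,4):dx=-1,dy=-3->C; (3,5):dx=-2,dy=-4->C; (3,6):dx=-8,dy=+1->D
  (4,5):dx=-1,dy=-1->C; (4,6):dx=-7,dy=+4->D; (5,6):dx=-6,dy=+5->D
Step 2: C = 6, D = 9, total pairs = 15.
Step 3: tau = (C - D)/(n(n-1)/2) = (6 - 9)/15 = -0.200000.
Step 4: Exact two-sided p-value (enumerate n! = 720 permutations of y under H0): p = 0.719444.
Step 5: alpha = 0.1. fail to reject H0.

tau_b = -0.2000 (C=6, D=9), p = 0.719444, fail to reject H0.


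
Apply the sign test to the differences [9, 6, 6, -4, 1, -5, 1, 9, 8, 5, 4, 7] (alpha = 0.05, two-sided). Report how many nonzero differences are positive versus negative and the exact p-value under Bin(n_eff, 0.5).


Step 1: Discard zero differences. Original n = 12; n_eff = number of nonzero differences = 12.
Nonzero differences (with sign): +9, +6, +6, -4, +1, -5, +1, +9, +8, +5, +4, +7
Step 2: Count signs: positive = 10, negative = 2.
Step 3: Under H0: P(positive) = 0.5, so the number of positives S ~ Bin(12, 0.5).
Step 4: Two-sided exact p-value = sum of Bin(12,0.5) probabilities at or below the observed probability = 0.038574.
Step 5: alpha = 0.05. reject H0.

n_eff = 12, pos = 10, neg = 2, p = 0.038574, reject H0.


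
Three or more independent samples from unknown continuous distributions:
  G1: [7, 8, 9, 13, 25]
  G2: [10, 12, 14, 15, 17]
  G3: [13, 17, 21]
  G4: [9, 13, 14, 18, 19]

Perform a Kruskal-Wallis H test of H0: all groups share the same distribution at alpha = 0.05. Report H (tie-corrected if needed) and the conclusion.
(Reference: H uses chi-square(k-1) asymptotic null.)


Step 1: Combine all N = 18 observations and assign midranks.
sorted (value, group, rank): (7,G1,1), (8,G1,2), (9,G1,3.5), (9,G4,3.5), (10,G2,5), (12,G2,6), (13,G1,8), (13,G3,8), (13,G4,8), (14,G2,10.5), (14,G4,10.5), (15,G2,12), (17,G2,13.5), (17,G3,13.5), (18,G4,15), (19,G4,16), (21,G3,17), (25,G1,18)
Step 2: Sum ranks within each group.
R_1 = 32.5 (n_1 = 5)
R_2 = 47 (n_2 = 5)
R_3 = 38.5 (n_3 = 3)
R_4 = 53 (n_4 = 5)
Step 3: H = 12/(N(N+1)) * sum(R_i^2/n_i) - 3(N+1)
     = 12/(18*19) * (32.5^2/5 + 47^2/5 + 38.5^2/3 + 53^2/5) - 3*19
     = 0.035088 * 1708.93 - 57
     = 2.962573.
Step 4: Ties present; correction factor C = 1 - 42/(18^3 - 18) = 0.992776. Corrected H = 2.962573 / 0.992776 = 2.984130.
Step 5: Under H0, H ~ chi^2(3); p-value = 0.394078.
Step 6: alpha = 0.05. fail to reject H0.

H = 2.9841, df = 3, p = 0.394078, fail to reject H0.


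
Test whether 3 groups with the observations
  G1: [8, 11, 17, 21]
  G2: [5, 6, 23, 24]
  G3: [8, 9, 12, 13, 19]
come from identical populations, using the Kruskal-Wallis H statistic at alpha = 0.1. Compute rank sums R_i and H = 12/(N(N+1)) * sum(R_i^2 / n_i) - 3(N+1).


Step 1: Combine all N = 13 observations and assign midranks.
sorted (value, group, rank): (5,G2,1), (6,G2,2), (8,G1,3.5), (8,G3,3.5), (9,G3,5), (11,G1,6), (12,G3,7), (13,G3,8), (17,G1,9), (19,G3,10), (21,G1,11), (23,G2,12), (24,G2,13)
Step 2: Sum ranks within each group.
R_1 = 29.5 (n_1 = 4)
R_2 = 28 (n_2 = 4)
R_3 = 33.5 (n_3 = 5)
Step 3: H = 12/(N(N+1)) * sum(R_i^2/n_i) - 3(N+1)
     = 12/(13*14) * (29.5^2/4 + 28^2/4 + 33.5^2/5) - 3*14
     = 0.065934 * 638.013 - 42
     = 0.066758.
Step 4: Ties present; correction factor C = 1 - 6/(13^3 - 13) = 0.997253. Corrected H = 0.066758 / 0.997253 = 0.066942.
Step 5: Under H0, H ~ chi^2(2); p-value = 0.967083.
Step 6: alpha = 0.1. fail to reject H0.

H = 0.0669, df = 2, p = 0.967083, fail to reject H0.


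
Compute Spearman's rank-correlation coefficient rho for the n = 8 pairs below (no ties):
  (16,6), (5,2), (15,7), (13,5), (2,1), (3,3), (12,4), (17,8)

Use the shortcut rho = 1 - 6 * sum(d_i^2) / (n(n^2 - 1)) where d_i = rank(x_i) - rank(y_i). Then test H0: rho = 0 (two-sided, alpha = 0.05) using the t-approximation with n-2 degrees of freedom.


Step 1: Rank x and y separately (midranks; no ties here).
rank(x): 16->7, 5->3, 15->6, 13->5, 2->1, 3->2, 12->4, 17->8
rank(y): 6->6, 2->2, 7->7, 5->5, 1->1, 3->3, 4->4, 8->8
Step 2: d_i = R_x(i) - R_y(i); compute d_i^2.
  (7-6)^2=1, (3-2)^2=1, (6-7)^2=1, (5-5)^2=0, (1-1)^2=0, (2-3)^2=1, (4-4)^2=0, (8-8)^2=0
sum(d^2) = 4.
Step 3: rho = 1 - 6*4 / (8*(8^2 - 1)) = 1 - 24/504 = 0.952381.
Step 4: Under H0, t = rho * sqrt((n-2)/(1-rho^2)) = 7.6509 ~ t(6).
Step 5: Two-sided p-value from the t-distribution with 6 df = 0.000260.
Step 6: alpha = 0.05. reject H0.

rho = 0.9524, p = 0.000260, reject H0 at alpha = 0.05.


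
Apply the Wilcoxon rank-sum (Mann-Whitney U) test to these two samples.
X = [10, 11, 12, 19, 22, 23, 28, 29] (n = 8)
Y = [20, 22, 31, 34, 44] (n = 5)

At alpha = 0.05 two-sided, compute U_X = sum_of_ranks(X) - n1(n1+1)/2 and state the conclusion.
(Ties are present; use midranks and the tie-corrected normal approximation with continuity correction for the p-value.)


Step 1: Combine and sort all 13 observations; assign midranks.
sorted (value, group): (10,X), (11,X), (12,X), (19,X), (20,Y), (22,X), (22,Y), (23,X), (28,X), (29,X), (31,Y), (34,Y), (44,Y)
ranks: 10->1, 11->2, 12->3, 19->4, 20->5, 22->6.5, 22->6.5, 23->8, 28->9, 29->10, 31->11, 34->12, 44->13
Step 2: Rank sum for X: R1 = 1 + 2 + 3 + 4 + 6.5 + 8 + 9 + 10 = 43.5.
Step 3: U_X = R1 - n1(n1+1)/2 = 43.5 - 8*9/2 = 43.5 - 36 = 7.5.
       U_Y = n1*n2 - U_X = 40 - 7.5 = 32.5.
Step 4: Ties are present, so use the tie-corrected normal approximation (with continuity correction) for the p-value.
Step 5: p-value = 0.078571; compare to alpha = 0.05. fail to reject H0.

U_X = 7.5, p = 0.078571, fail to reject H0 at alpha = 0.05.


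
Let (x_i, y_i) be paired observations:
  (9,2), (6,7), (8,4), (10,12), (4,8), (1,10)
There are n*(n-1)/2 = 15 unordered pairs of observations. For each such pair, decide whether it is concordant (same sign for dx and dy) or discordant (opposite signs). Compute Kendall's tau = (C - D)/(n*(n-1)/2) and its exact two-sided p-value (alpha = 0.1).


Step 1: Enumerate the 15 unordered pairs (i,j) with i<j and classify each by sign(x_j-x_i) * sign(y_j-y_i).
  (1,2):dx=-3,dy=+5->D; (1,3):dx=-1,dy=+2->D; (1,4):dx=+1,dy=+10->C; (1,5):dx=-5,dy=+6->D
  (1,6):dx=-8,dy=+8->D; (2,3):dx=+2,dy=-3->D; (2,4):dx=+4,dy=+5->C; (2,5):dx=-2,dy=+1->D
  (2,6):dx=-5,dy=+3->D; (3,4):dx=+2,dy=+8->C; (3,5):dx=-4,dy=+4->D; (3,6):dx=-7,dy=+6->D
  (4,5):dx=-6,dy=-4->C; (4,6):dx=-9,dy=-2->C; (5,6):dx=-3,dy=+2->D
Step 2: C = 5, D = 10, total pairs = 15.
Step 3: tau = (C - D)/(n(n-1)/2) = (5 - 10)/15 = -0.333333.
Step 4: Exact two-sided p-value (enumerate n! = 720 permutations of y under H0): p = 0.469444.
Step 5: alpha = 0.1. fail to reject H0.

tau_b = -0.3333 (C=5, D=10), p = 0.469444, fail to reject H0.


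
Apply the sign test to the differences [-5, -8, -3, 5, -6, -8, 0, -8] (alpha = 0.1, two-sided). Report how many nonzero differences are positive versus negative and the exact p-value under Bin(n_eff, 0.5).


Step 1: Discard zero differences. Original n = 8; n_eff = number of nonzero differences = 7.
Nonzero differences (with sign): -5, -8, -3, +5, -6, -8, -8
Step 2: Count signs: positive = 1, negative = 6.
Step 3: Under H0: P(positive) = 0.5, so the number of positives S ~ Bin(7, 0.5).
Step 4: Two-sided exact p-value = sum of Bin(7,0.5) probabilities at or below the observed probability = 0.125000.
Step 5: alpha = 0.1. fail to reject H0.

n_eff = 7, pos = 1, neg = 6, p = 0.125000, fail to reject H0.


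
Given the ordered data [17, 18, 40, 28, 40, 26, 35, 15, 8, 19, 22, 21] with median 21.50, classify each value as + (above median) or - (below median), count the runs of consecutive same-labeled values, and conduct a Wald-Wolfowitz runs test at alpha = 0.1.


Step 1: Compute median = 21.50; label A = above, B = below.
Labels in order: BBAAAAABBBAB  (n_A = 6, n_B = 6)
Step 2: Count runs R = 5.
Step 3: Under H0 (random ordering), E[R] = 2*n_A*n_B/(n_A+n_B) + 1 = 2*6*6/12 + 1 = 7.0000.
        Var[R] = 2*n_A*n_B*(2*n_A*n_B - n_A - n_B) / ((n_A+n_B)^2 * (n_A+n_B-1)) = 4320/1584 = 2.7273.
        SD[R] = 1.6514.
Step 4: Continuity-corrected z = (R + 0.5 - E[R]) / SD[R] = (5 + 0.5 - 7.0000) / 1.6514 = -0.9083.
Step 5: Two-sided p-value via normal approximation = 2*(1 - Phi(|z|)) = 0.363722.
Step 6: alpha = 0.1. fail to reject H0.

R = 5, z = -0.9083, p = 0.363722, fail to reject H0.


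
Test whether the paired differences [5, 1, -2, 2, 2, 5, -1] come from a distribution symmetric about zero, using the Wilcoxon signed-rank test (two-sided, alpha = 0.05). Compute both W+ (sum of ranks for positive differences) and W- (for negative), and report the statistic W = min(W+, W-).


Step 1: Drop any zero differences (none here) and take |d_i|.
|d| = [5, 1, 2, 2, 2, 5, 1]
Step 2: Midrank |d_i| (ties get averaged ranks).
ranks: |5|->6.5, |1|->1.5, |2|->4, |2|->4, |2|->4, |5|->6.5, |1|->1.5
Step 3: Attach original signs; sum ranks with positive sign and with negative sign.
W+ = 6.5 + 1.5 + 4 + 4 + 6.5 = 22.5
W- = 4 + 1.5 = 5.5
(Check: W+ + W- = 28 should equal n(n+1)/2 = 28.)
Step 4: Test statistic W = min(W+, W-) = 5.5.
Step 5: Ties in |d|, so use the tie-corrected normal approximation.
        E[W] = n(n+1)/4 = 7*8/4 = 14.
        Tie groups: |d|=1 (t=2), |d|=2 (t=3), |d|=5 (t=2); sum(t^3 - t) = 36.
        Var[W] = n(n+1)(2n+1)/24 - sum(t^3-t)/48 = 840/24 - 36/48 = 34.25.
        z = (W - E[W]) / sqrt(Var[W]) = (5.5 - 14) / 5.8523 = -1.4524.
        Two-sided p = 2*Phi(z) = 0.146388.
Step 6: alpha = 0.05. fail to reject H0.

W+ = 22.5, W- = 5.5, W = min = 5.5, p = 0.146388, fail to reject H0.


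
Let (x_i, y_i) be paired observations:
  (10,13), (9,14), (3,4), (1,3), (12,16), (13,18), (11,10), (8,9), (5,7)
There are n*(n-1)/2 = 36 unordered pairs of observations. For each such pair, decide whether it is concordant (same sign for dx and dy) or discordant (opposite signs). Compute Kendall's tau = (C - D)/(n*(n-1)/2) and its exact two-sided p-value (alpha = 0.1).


Step 1: Enumerate the 36 unordered pairs (i,j) with i<j and classify each by sign(x_j-x_i) * sign(y_j-y_i).
  (1,2):dx=-1,dy=+1->D; (1,3):dx=-7,dy=-9->C; (1,4):dx=-9,dy=-10->C; (1,5):dx=+2,dy=+3->C
  (1,6):dx=+3,dy=+5->C; (1,7):dx=+1,dy=-3->D; (1,8):dx=-2,dy=-4->C; (1,9):dx=-5,dy=-6->C
  (2,3):dx=-6,dy=-10->C; (2,4):dx=-8,dy=-11->C; (2,5):dx=+3,dy=+2->C; (2,6):dx=+4,dy=+4->C
  (2,7):dx=+2,dy=-4->D; (2,8):dx=-1,dy=-5->C; (2,9):dx=-4,dy=-7->C; (3,4):dx=-2,dy=-1->C
  (3,5):dx=+9,dy=+12->C; (3,6):dx=+10,dy=+14->C; (3,7):dx=+8,dy=+6->C; (3,8):dx=+5,dy=+5->C
  (3,9):dx=+2,dy=+3->C; (4,5):dx=+11,dy=+13->C; (4,6):dx=+12,dy=+15->C; (4,7):dx=+10,dy=+7->C
  (4,8):dx=+7,dy=+6->C; (4,9):dx=+4,dy=+4->C; (5,6):dx=+1,dy=+2->C; (5,7):dx=-1,dy=-6->C
  (5,8):dx=-4,dy=-7->C; (5,9):dx=-7,dy=-9->C; (6,7):dx=-2,dy=-8->C; (6,8):dx=-5,dy=-9->C
  (6,9):dx=-8,dy=-11->C; (7,8):dx=-3,dy=-1->C; (7,9):dx=-6,dy=-3->C; (8,9):dx=-3,dy=-2->C
Step 2: C = 33, D = 3, total pairs = 36.
Step 3: tau = (C - D)/(n(n-1)/2) = (33 - 3)/36 = 0.833333.
Step 4: Exact two-sided p-value (enumerate n! = 362880 permutations of y under H0): p = 0.000854.
Step 5: alpha = 0.1. reject H0.

tau_b = 0.8333 (C=33, D=3), p = 0.000854, reject H0.
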